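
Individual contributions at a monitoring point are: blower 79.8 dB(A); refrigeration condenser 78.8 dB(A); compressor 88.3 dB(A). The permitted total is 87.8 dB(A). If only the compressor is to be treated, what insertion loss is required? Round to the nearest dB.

2 dB

The untreated sources together contribute 10^(79.8/10) + 10^(78.8/10) = 1.714e+08, i.e. 82.34 dB(A).
To meet 87.8 dB(A) overall, the treated compressor may contribute at most 10^(87.8/10) − 1.714e+08 = 4.312e+08, i.e. 86.35 dB(A).
Required insertion loss = 88.3 − 86.35 = 1.95 dB.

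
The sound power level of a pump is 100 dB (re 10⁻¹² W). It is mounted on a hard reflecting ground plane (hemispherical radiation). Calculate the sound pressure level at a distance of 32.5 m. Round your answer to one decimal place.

61.8 dB

L_p = L_w − 10·log₁₀(2π·r²) with r = 32.5 m.
2π·r² = 6637 m², 10·log₁₀ of that is 38.219 dB.
L_p = 100 − 38.219 = 61.78 dB.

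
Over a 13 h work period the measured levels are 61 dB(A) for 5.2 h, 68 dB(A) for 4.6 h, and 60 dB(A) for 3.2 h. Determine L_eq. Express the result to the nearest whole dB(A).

L_eq = 10·log₁₀[(1/T)·Σ tᵢ·10^(Lᵢ/10)] with T = 13 h.
Σ tᵢ·10^(Lᵢ/10) = 5.2·10^(61/10) + 4.6·10^(68/10) + 3.2·10^(60/10) = 3.877e+07.
L_eq = 10·log₁₀(3.877e+07/13) = 64.75 dB(A).

65 dB(A)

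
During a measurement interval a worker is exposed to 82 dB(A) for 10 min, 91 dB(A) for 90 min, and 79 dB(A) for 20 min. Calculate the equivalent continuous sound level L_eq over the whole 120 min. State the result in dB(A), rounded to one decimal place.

Weight each interval's intensity by its duration and average over T = 120 min:
Σ tᵢ·10^(Lᵢ/10) = 10·10^(82/10) + 90·10^(91/10) + 20·10^(79/10) = 1.165e+11.
L_eq = 10·log₁₀(1.165e+11/120) = 89.87 dB(A).

89.9 dB(A)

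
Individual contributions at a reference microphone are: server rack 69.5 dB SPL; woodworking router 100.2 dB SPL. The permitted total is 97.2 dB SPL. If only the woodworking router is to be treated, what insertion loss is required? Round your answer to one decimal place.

The untreated sources together contribute 10^(69.5/10) = 8.913e+06, i.e. 69.50 dB SPL.
To meet 97.2 dB SPL overall, the treated woodworking router may contribute at most 10^(97.2/10) − 8.913e+06 = 5.239e+09, i.e. 97.19 dB SPL.
So the woodworking router must be reduced from 100.2 to 97.19 dB SPL: IL = 3.01 dB.

3.0 dB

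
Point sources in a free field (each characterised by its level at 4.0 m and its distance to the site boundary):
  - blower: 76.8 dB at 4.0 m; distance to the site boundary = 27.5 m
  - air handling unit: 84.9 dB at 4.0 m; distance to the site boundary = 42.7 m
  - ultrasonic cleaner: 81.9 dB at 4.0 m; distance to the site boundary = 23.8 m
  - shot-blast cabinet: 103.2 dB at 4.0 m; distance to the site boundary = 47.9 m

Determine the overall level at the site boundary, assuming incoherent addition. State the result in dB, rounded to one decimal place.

Apply inverse-square spreading to bring every level to the receiver, then sum 10^(L/10).
blower: 76.8 − 20·log₁₀(27.5/4.0) = 76.8 − 16.75 = 60.05 dB.
air handling unit: 84.9 − 20·log₁₀(42.7/4.0) = 84.9 − 20.57 = 64.33 dB.
ultrasonic cleaner: 81.9 − 20·log₁₀(23.8/4.0) = 81.9 − 15.49 = 66.41 dB.
shot-blast cabinet: 103.2 − 20·log₁₀(47.9/4.0) = 103.2 − 21.57 = 81.63 dB.
Σ 10^(L/10) = 1.538e+08 → L_total = 10·log₁₀(1.538e+08) = 81.87 dB.

81.9 dB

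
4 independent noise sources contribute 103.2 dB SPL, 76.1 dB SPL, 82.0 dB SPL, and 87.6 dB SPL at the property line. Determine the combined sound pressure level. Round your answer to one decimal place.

Incoherent sources combine by intensity addition: L_total = 10·log₁₀(Σ 10^(L_i/10)).
Σ 10^(L/10) = 10^(103.2/10) + 10^(76.1/10) + 10^(82.0/10) + 10^(87.6/10) = 2.167e+10.
L_total = 10·log₁₀(2.167e+10) = 103.36 dB SPL.

103.4 dB SPL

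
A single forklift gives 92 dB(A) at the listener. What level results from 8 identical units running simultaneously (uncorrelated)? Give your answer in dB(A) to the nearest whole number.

101 dB(A)

L_total = L₁ + 10·log₁₀ N for N identical incoherent sources.
L_total = 92 + 10·log₁₀(8) = 92 + 9.031 = 101.03 dB(A).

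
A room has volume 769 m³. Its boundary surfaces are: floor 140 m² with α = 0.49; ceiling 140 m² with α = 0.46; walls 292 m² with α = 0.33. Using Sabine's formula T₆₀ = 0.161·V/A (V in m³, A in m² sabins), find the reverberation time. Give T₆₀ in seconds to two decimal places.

A = Σ Sᵢαᵢ = 140·0.49 + 140·0.46 + 292·0.33 = 229.36 m².
T₆₀ = 0.161·V/A = 0.161·769/229.36 = 0.540 s.

0.54 s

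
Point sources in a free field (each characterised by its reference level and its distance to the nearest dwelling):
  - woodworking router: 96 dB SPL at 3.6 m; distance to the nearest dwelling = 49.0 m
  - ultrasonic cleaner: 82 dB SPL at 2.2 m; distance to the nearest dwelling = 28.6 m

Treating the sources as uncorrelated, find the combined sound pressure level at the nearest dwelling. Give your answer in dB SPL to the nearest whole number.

74 dB SPL

Propagate each source to the receiver with L = L_ref − 20·log₁₀(r/r_ref), then add intensities.
woodworking router: 96 − 20·log₁₀(49.0/3.6) = 96 − 22.68 = 73.32 dB SPL.
ultrasonic cleaner: 82 − 20·log₁₀(28.6/2.2) = 82 − 22.28 = 59.72 dB SPL.
Σ 10^(L/10) = 2.243e+07 → L_total = 10·log₁₀(2.243e+07) = 73.51 dB SPL.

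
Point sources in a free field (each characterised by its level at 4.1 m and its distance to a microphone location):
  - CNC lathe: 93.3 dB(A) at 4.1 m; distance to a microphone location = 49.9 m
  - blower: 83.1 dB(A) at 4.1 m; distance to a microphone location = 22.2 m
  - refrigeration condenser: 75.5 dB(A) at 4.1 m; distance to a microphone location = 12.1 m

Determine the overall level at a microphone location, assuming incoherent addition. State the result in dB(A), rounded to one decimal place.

74.1 dB(A)

Apply inverse-square spreading to bring every level to the receiver, then sum 10^(L/10).
CNC lathe: 93.3 − 20·log₁₀(49.9/4.1) = 93.3 − 21.71 = 71.59 dB(A).
blower: 83.1 − 20·log₁₀(22.2/4.1) = 83.1 − 14.67 = 68.43 dB(A).
refrigeration condenser: 75.5 − 20·log₁₀(12.1/4.1) = 75.5 − 9.40 = 66.10 dB(A).
Σ 10^(L/10) = 2.547e+07 → L_total = 10·log₁₀(2.547e+07) = 74.06 dB(A).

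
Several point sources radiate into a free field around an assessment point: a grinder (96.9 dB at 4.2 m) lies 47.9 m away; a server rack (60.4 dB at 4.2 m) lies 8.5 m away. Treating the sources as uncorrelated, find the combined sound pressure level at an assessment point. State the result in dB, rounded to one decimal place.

75.8 dB

First find each source's level at the receiver (point-source: −20·log₁₀(r/r_ref)), then combine on an intensity basis.
grinder: 96.9 − 20·log₁₀(47.9/4.2) = 96.9 − 21.14 = 75.76 dB.
server rack: 60.4 − 20·log₁₀(8.5/4.2) = 60.4 − 6.12 = 54.28 dB.
Σ 10^(L/10) = 3.792e+07 → L_total = 10·log₁₀(3.792e+07) = 75.79 dB.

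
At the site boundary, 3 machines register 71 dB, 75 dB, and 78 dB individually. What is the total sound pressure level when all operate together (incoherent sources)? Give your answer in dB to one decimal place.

80.3 dB

Incoherent sources combine by intensity addition: L_total = 10·log₁₀(Σ 10^(L_i/10)).
Σ 10^(L/10) = 10^(71/10) + 10^(75/10) + 10^(78/10) = 1.073e+08.
L_total = 10·log₁₀(1.073e+08) = 80.31 dB.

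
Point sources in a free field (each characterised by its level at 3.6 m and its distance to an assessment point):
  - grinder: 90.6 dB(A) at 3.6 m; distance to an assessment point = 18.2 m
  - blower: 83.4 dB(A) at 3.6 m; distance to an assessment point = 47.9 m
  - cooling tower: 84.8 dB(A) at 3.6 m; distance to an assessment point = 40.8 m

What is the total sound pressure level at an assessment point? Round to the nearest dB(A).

77 dB(A)

First find each source's level at the receiver (point-source: −20·log₁₀(r/r_ref)), then combine on an intensity basis.
grinder: 90.6 − 20·log₁₀(18.2/3.6) = 90.6 − 14.08 = 76.52 dB(A).
blower: 83.4 − 20·log₁₀(47.9/3.6) = 83.4 − 22.48 = 60.92 dB(A).
cooling tower: 84.8 − 20·log₁₀(40.8/3.6) = 84.8 − 21.09 = 63.71 dB(A).
Σ 10^(L/10) = 4.851e+07 → L_total = 10·log₁₀(4.851e+07) = 76.86 dB(A).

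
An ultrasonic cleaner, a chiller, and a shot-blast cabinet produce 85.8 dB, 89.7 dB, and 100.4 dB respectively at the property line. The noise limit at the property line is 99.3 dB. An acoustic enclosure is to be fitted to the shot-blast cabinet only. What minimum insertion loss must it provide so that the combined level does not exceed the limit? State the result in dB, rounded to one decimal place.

1.8 dB

The untreated sources together contribute 10^(85.8/10) + 10^(89.7/10) = 1.313e+09, i.e. 91.18 dB.
To meet 99.3 dB overall, the treated shot-blast cabinet may contribute at most 10^(99.3/10) − 1.313e+09 = 7.198e+09, i.e. 98.57 dB.
Required insertion loss = 100.4 − 98.57 = 1.83 dB.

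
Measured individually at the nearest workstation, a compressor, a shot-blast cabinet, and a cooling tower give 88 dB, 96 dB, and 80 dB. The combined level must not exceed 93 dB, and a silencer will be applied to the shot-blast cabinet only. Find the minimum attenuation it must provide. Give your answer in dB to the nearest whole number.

5 dB

The untreated sources together contribute 10^(88/10) + 10^(80/10) = 7.310e+08, i.e. 88.64 dB.
To meet 93 dB overall, the treated shot-blast cabinet may contribute at most 10^(93/10) − 7.310e+08 = 1.264e+09, i.e. 91.02 dB.
So the shot-blast cabinet must be reduced from 96 to 91.02 dB: IL = 4.98 dB.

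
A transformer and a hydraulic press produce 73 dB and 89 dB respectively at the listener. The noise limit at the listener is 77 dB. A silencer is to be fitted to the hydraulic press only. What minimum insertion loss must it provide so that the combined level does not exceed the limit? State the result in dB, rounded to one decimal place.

14.2 dB

Fixed contribution from the other source: Σ 10^(L/10) = 10^(73/10) = 1.995e+07 (73.00 dB).
The limit corresponds to 10^(77/10) = 5.012e+07; subtracting the fixed part leaves 3.017e+07 for the hydraulic press, i.e. 74.80 dB.
So the hydraulic press must be reduced from 89 to 74.80 dB: IL = 14.20 dB.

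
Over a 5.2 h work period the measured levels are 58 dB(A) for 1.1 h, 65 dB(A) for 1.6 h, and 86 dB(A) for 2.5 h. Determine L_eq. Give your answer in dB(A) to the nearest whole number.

83 dB(A)

The energy average is taken in the linear domain: L_eq = 10·log₁₀[(Σ tᵢ·10^(Lᵢ/10))/T], T = 5.2 h.
Σ tᵢ·10^(Lᵢ/10) = 1.1·10^(58/10) + 1.6·10^(65/10) + 2.5·10^(86/10) = 1.001e+09.
L_eq = 10·log₁₀(1.001e+09/5.2) = 82.84 dB(A).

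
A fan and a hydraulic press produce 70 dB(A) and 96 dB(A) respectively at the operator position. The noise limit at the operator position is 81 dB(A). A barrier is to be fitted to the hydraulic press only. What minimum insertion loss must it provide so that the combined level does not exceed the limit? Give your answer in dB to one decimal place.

Fixed contribution from the other source: Σ 10^(L/10) = 10^(70/10) = 1.000e+07 (70.00 dB(A)).
The limit corresponds to 10^(81/10) = 1.259e+08; subtracting the fixed part leaves 1.159e+08 for the hydraulic press, i.e. 80.64 dB(A).
So the hydraulic press must be reduced from 96 to 80.64 dB(A): IL = 15.36 dB.

15.4 dB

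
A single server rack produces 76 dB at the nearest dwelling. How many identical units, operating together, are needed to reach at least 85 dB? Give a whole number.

8

N identical sources give L₁ + 10·log₁₀ N, so require 10·log₁₀ N ≥ 85 − 76 = 9.0 dB.
N ≥ 10^(9.0/10) = 7.943, so N = 8.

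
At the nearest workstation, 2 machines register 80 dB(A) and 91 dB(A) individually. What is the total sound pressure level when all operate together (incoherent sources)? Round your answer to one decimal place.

Incoherent sources combine by intensity addition: L_total = 10·log₁₀(Σ 10^(L_i/10)).
Σ 10^(L/10) = 10^(80/10) + 10^(91/10) = 1.359e+09.
L_total = 10·log₁₀(1.359e+09) = 91.33 dB(A).

91.3 dB(A)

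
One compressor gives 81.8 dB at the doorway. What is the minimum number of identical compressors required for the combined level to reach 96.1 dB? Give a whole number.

27

The shortfall is 96.1 − 81.8 = 14.3 dB, and N units add 10·log₁₀ N, so need 10·log₁₀ N ≥ 14.3.
N ≥ 10^(14.3/10) = 26.915, so N = 27.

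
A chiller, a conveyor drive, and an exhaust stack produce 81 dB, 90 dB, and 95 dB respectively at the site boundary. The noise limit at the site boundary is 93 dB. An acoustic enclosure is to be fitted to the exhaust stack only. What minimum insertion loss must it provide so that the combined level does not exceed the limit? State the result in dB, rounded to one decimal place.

Everything except the exhaust stack sums to 10^(81/10) + 10^(90/10) = 1.126e+09 in linear terms, 90.51 dB.
To meet 93 dB overall, the treated exhaust stack may contribute at most 10^(93/10) − 1.126e+09 = 8.694e+08, i.e. 89.39 dB.
Required insertion loss = 95 − 89.39 = 5.61 dB.

5.6 dB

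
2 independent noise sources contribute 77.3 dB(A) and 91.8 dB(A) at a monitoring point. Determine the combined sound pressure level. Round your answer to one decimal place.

92.0 dB(A)

For uncorrelated sources the intensities add, so convert each level to linear form, sum, and take 10·log₁₀ of the total.
Σ 10^(L/10) = 10^(77.3/10) + 10^(91.8/10) = 1.567e+09.
L_total = 10·log₁₀(1.567e+09) = 91.95 dB(A).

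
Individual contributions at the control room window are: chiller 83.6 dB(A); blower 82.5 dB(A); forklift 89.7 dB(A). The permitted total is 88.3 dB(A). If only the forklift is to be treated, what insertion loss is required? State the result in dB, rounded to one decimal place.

The untreated sources together contribute 10^(83.6/10) + 10^(82.5/10) = 4.069e+08, i.e. 86.10 dB(A).
To meet 88.3 dB(A) overall, the treated forklift may contribute at most 10^(88.3/10) − 4.069e+08 = 2.692e+08, i.e. 84.30 dB(A).
Required insertion loss = 89.7 − 84.30 = 5.40 dB.

5.4 dB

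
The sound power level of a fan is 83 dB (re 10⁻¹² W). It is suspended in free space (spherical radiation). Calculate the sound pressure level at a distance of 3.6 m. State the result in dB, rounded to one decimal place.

60.9 dB

L_p = L_w − 10·log₁₀(4π·r²) with r = 3.6 m.
4π·r² = 162.9 m², 10·log₁₀ of that is 22.118 dB.
L_p = 83 − 22.118 = 60.88 dB.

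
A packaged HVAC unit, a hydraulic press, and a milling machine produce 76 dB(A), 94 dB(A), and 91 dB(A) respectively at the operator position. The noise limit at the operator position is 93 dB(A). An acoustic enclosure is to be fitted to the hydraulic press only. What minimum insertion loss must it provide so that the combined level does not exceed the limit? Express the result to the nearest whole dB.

Everything except the hydraulic press sums to 10^(76/10) + 10^(91/10) = 1.299e+09 in linear terms, 91.14 dB(A).
To meet 93 dB(A) overall, the treated hydraulic press may contribute at most 10^(93/10) − 1.299e+09 = 6.965e+08, i.e. 88.43 dB(A).
So the hydraulic press must be reduced from 94 to 88.43 dB(A): IL = 5.57 dB.

6 dB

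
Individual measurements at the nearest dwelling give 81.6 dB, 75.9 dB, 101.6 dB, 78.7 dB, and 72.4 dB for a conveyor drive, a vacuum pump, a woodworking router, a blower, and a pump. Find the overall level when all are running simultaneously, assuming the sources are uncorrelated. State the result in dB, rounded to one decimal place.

101.7 dB

For uncorrelated sources the intensities add, so convert each level to linear form, sum, and take 10·log₁₀ of the total.
Σ 10^(L/10) = 10^(81.6/10) + 10^(75.9/10) + 10^(101.6/10) + 10^(78.7/10) + 10^(72.4/10) = 1.473e+10.
L_total = 10·log₁₀(1.473e+10) = 101.68 dB.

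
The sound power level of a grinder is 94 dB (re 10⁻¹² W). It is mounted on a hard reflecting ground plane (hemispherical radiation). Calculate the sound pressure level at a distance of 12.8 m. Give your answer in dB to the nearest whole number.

The power spreads over a hemisphere of area 2π·r², so L_p = L_w − 10·log₁₀(2π·r²).
2π·r² = 1029 m², 10·log₁₀ of that is 30.126 dB.
L_p = 94 − 30.126 = 63.87 dB.

64 dB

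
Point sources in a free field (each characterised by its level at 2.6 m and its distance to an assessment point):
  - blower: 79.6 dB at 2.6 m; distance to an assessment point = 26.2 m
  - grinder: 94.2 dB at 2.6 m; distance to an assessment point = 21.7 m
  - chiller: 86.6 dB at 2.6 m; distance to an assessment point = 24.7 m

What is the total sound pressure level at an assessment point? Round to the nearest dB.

Apply inverse-square spreading to bring every level to the receiver, then sum 10^(L/10).
blower: 79.6 − 20·log₁₀(26.2/2.6) = 79.6 − 20.07 = 59.53 dB.
grinder: 94.2 − 20·log₁₀(21.7/2.6) = 94.2 − 18.43 = 75.77 dB.
chiller: 86.6 − 20·log₁₀(24.7/2.6) = 86.6 − 19.55 = 67.05 dB.
Σ 10^(L/10) = 4.372e+07 → L_total = 10·log₁₀(4.372e+07) = 76.41 dB.

76 dB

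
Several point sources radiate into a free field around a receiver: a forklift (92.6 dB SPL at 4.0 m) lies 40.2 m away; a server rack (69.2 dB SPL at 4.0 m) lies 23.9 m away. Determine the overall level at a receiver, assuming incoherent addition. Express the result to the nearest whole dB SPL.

73 dB SPL

Apply inverse-square spreading to bring every level to the receiver, then sum 10^(L/10).
forklift: 92.6 − 20·log₁₀(40.2/4.0) = 92.6 − 20.04 = 72.56 dB SPL.
server rack: 69.2 − 20·log₁₀(23.9/4.0) = 69.2 − 15.53 = 53.67 dB SPL.
Σ 10^(L/10) = 1.825e+07 → L_total = 10·log₁₀(1.825e+07) = 72.61 dB SPL.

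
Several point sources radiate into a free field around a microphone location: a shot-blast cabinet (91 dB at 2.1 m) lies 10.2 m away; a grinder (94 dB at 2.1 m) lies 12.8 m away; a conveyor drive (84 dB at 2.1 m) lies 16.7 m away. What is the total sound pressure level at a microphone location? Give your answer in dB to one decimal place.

First find each source's level at the receiver (point-source: −20·log₁₀(r/r_ref)), then combine on an intensity basis.
shot-blast cabinet: 91 − 20·log₁₀(10.2/2.1) = 91 − 13.73 = 77.27 dB.
grinder: 94 − 20·log₁₀(12.8/2.1) = 94 − 15.70 = 78.30 dB.
conveyor drive: 84 − 20·log₁₀(16.7/2.1) = 84 − 18.01 = 65.99 dB.
Σ 10^(L/10) = 1.249e+08 → L_total = 10·log₁₀(1.249e+08) = 80.97 dB.

81.0 dB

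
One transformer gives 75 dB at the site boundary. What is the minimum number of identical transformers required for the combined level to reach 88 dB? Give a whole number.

20

The shortfall is 88 − 75 = 13.0 dB, and N units add 10·log₁₀ N, so need 10·log₁₀ N ≥ 13.0.
N ≥ 10^(13.0/10) = 19.953, so N = 20.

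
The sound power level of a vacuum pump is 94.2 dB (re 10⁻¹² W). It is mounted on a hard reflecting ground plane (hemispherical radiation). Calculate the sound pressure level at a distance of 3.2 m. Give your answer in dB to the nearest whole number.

Free-field hemispherical radiation: L_p = L_w − 10·log₁₀(2π·r²), r = 3.2 m.
2π·r² = 64.34 m², 10·log₁₀ of that is 18.085 dB.
L_p = 94.2 − 18.085 = 76.12 dB.

76 dB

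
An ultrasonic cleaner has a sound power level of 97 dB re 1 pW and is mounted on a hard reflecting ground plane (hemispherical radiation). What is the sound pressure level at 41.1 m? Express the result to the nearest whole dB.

Free-field hemispherical radiation: L_p = L_w − 10·log₁₀(2π·r²), r = 41.1 m.
2π·r² = 1.061e+04 m², 10·log₁₀ of that is 40.259 dB.
L_p = 97 − 40.259 = 56.74 dB.

57 dB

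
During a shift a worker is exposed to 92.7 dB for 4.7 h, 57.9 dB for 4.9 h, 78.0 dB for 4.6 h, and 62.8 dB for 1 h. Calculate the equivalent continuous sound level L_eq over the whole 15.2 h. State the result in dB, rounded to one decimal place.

87.7 dB

L_eq = 10·log₁₀[(1/T)·Σ tᵢ·10^(Lᵢ/10)] with T = 15.2 h.
Σ tᵢ·10^(Lᵢ/10) = 4.7·10^(92.7/10) + 4.9·10^(57.9/10) + 4.6·10^(78.0/10) + 1·10^(62.8/10) = 9.047e+09.
L_eq = 10·log₁₀(9.047e+09/15.2) = 87.75 dB.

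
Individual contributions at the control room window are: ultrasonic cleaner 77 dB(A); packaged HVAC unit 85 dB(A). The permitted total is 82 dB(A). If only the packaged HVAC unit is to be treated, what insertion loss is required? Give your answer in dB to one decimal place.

4.7 dB

Fixed contribution from the other source: Σ 10^(L/10) = 10^(77/10) = 5.012e+07 (77.00 dB(A)).
The limit corresponds to 10^(82/10) = 1.585e+08; subtracting the fixed part leaves 1.084e+08 for the packaged HVAC unit, i.e. 80.35 dB(A).
Required insertion loss = 85 − 80.35 = 4.65 dB.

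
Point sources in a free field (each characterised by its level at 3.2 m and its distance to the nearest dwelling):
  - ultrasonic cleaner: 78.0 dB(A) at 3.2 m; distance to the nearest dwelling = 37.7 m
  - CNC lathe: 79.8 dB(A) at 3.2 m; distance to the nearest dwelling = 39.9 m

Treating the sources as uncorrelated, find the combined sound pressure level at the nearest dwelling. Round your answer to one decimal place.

First find each source's level at the receiver (point-source: −20·log₁₀(r/r_ref)), then combine on an intensity basis.
ultrasonic cleaner: 78.0 − 20·log₁₀(37.7/3.2) = 78.0 − 21.42 = 56.58 dB(A).
CNC lathe: 79.8 − 20·log₁₀(39.9/3.2) = 79.8 − 21.92 = 57.88 dB(A).
Σ 10^(L/10) = 1.069e+06 → L_total = 10·log₁₀(1.069e+06) = 60.29 dB(A).

60.3 dB(A)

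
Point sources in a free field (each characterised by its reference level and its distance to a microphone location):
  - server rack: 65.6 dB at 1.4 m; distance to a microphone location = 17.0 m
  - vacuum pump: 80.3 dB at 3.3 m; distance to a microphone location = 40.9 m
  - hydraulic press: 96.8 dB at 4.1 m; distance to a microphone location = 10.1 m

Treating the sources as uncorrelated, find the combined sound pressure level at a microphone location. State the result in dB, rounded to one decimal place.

89.0 dB

Propagate each source to the receiver with L = L_ref − 20·log₁₀(r/r_ref), then add intensities.
server rack: 65.6 − 20·log₁₀(17.0/1.4) = 65.6 − 21.69 = 43.91 dB.
vacuum pump: 80.3 − 20·log₁₀(40.9/3.3) = 80.3 − 21.86 = 58.44 dB.
hydraulic press: 96.8 − 20·log₁₀(10.1/4.1) = 96.8 − 7.83 = 88.97 dB.
Σ 10^(L/10) = 7.894e+08 → L_total = 10·log₁₀(7.894e+08) = 88.97 dB.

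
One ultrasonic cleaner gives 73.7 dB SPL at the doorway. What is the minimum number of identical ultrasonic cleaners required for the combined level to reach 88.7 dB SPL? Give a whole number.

32

The shortfall is 88.7 − 73.7 = 15.0 dB, and N units add 10·log₁₀ N, so need 10·log₁₀ N ≥ 15.0.
N ≥ 10^(15.0/10) = 31.623, so N = 32.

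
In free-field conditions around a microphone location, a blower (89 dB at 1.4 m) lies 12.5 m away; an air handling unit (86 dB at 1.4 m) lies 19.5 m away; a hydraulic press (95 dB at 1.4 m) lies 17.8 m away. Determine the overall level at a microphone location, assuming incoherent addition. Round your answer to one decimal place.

Propagate each source to the receiver with L = L_ref − 20·log₁₀(r/r_ref), then add intensities.
blower: 89 − 20·log₁₀(12.5/1.4) = 89 − 19.02 = 69.98 dB.
air handling unit: 86 − 20·log₁₀(19.5/1.4) = 86 − 22.88 = 63.12 dB.
hydraulic press: 95 − 20·log₁₀(17.8/1.4) = 95 − 22.09 = 72.91 dB.
Σ 10^(L/10) = 3.158e+07 → L_total = 10·log₁₀(3.158e+07) = 74.99 dB.

75.0 dB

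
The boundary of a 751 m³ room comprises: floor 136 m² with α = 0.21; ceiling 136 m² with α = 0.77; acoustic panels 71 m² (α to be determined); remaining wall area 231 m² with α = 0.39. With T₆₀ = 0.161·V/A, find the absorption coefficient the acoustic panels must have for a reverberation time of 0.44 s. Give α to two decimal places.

From T₆₀ = 0.161·V/A, the target T₆₀ = 0.44 s needs A = 0.161·751/0.44 = 274.80 m².
Absorption from the other surfaces = 136·0.21 + 136·0.77 + 231·0.39 = 223.37 m², so the acoustic panels must supply 51.43 m² over 71 m².
α = 51.43/71 = 0.724.

0.72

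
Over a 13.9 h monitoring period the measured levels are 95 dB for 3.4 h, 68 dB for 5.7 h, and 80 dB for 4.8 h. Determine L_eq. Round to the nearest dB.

L_eq = 10·log₁₀[(1/T)·Σ tᵢ·10^(Lᵢ/10)] with T = 13.9 h.
Σ tᵢ·10^(Lᵢ/10) = 3.4·10^(95/10) + 5.7·10^(68/10) + 4.8·10^(80/10) = 1.127e+10.
L_eq = 10·log₁₀(1.127e+10/13.9) = 89.09 dB.

89 dB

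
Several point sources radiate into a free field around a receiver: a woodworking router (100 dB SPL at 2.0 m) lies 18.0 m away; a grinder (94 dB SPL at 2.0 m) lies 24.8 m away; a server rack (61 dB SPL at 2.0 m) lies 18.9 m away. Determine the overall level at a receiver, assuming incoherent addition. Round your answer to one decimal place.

81.5 dB SPL

Propagate each source to the receiver with L = L_ref − 20·log₁₀(r/r_ref), then add intensities.
woodworking router: 100 − 20·log₁₀(18.0/2.0) = 100 − 19.08 = 80.92 dB SPL.
grinder: 94 − 20·log₁₀(24.8/2.0) = 94 − 21.87 = 72.13 dB SPL.
server rack: 61 − 20·log₁₀(18.9/2.0) = 61 − 19.51 = 41.49 dB SPL.
Σ 10^(L/10) = 1.398e+08 → L_total = 10·log₁₀(1.398e+08) = 81.46 dB SPL.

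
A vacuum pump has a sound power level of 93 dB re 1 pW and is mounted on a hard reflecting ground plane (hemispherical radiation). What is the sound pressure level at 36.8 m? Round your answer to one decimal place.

53.7 dB

L_p = L_w − 10·log₁₀(2π·r²) with r = 36.8 m.
2π·r² = 8509 m², 10·log₁₀ of that is 39.299 dB.
L_p = 93 − 39.299 = 53.70 dB.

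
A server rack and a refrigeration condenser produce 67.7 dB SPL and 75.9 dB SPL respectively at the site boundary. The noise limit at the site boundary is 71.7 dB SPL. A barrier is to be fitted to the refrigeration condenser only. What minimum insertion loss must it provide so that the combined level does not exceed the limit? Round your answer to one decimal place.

Fixed contribution from the other source: Σ 10^(L/10) = 10^(67.7/10) = 5.888e+06 (67.70 dB SPL).
The limit corresponds to 10^(71.7/10) = 1.479e+07; subtracting the fixed part leaves 8.903e+06 for the refrigeration condenser, i.e. 69.50 dB SPL.
So the refrigeration condenser must be reduced from 75.9 to 69.50 dB SPL: IL = 6.40 dB.

6.4 dB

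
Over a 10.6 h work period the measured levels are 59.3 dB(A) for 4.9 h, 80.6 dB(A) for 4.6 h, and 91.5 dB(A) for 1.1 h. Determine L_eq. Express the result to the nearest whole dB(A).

The energy average is taken in the linear domain: L_eq = 10·log₁₀[(Σ tᵢ·10^(Lᵢ/10))/T], T = 10.6 h.
Σ tᵢ·10^(Lᵢ/10) = 4.9·10^(59.3/10) + 4.6·10^(80.6/10) + 1.1·10^(91.5/10) = 2.086e+09.
L_eq = 10·log₁₀(2.086e+09/10.6) = 82.94 dB(A).

83 dB(A)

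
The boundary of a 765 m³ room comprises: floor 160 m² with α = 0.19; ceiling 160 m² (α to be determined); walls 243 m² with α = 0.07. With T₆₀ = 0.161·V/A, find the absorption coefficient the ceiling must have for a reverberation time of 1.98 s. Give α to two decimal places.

A = 0.161·V/T₆₀ = 0.161·765/1.98 = 62.20 m² sabins.
Absorption from the other surfaces = 160·0.19 + 243·0.07 = 47.41 m², so the ceiling must supply 14.79 m² over 160 m².
α = 14.79/160 = 0.092.

0.09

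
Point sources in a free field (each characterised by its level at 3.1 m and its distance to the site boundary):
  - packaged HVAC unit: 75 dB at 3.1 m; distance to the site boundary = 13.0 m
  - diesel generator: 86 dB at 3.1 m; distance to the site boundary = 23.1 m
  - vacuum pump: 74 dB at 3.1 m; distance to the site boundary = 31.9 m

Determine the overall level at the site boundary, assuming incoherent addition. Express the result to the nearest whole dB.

First find each source's level at the receiver (point-source: −20·log₁₀(r/r_ref)), then combine on an intensity basis.
packaged HVAC unit: 75 − 20·log₁₀(13.0/3.1) = 75 − 12.45 = 62.55 dB.
diesel generator: 86 − 20·log₁₀(23.1/3.1) = 86 − 17.45 = 68.55 dB.
vacuum pump: 74 − 20·log₁₀(31.9/3.1) = 74 − 20.25 = 53.75 dB.
Σ 10^(L/10) = 9.205e+06 → L_total = 10·log₁₀(9.205e+06) = 69.64 dB.

70 dB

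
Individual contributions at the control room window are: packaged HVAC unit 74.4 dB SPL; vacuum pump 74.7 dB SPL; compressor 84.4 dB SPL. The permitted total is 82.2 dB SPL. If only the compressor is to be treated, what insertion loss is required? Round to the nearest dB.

4 dB

Everything except the compressor sums to 10^(74.4/10) + 10^(74.7/10) = 5.705e+07 in linear terms, 77.56 dB SPL.
The limit corresponds to 10^(82.2/10) = 1.660e+08; subtracting the fixed part leaves 1.089e+08 for the compressor, i.e. 80.37 dB SPL.
Required insertion loss = 84.4 − 80.37 = 4.03 dB.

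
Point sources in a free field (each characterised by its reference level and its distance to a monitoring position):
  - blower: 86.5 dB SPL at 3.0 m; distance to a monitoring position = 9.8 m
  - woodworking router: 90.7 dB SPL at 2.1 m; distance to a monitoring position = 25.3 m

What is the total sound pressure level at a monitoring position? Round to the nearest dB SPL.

77 dB SPL

First find each source's level at the receiver (point-source: −20·log₁₀(r/r_ref)), then combine on an intensity basis.
blower: 86.5 − 20·log₁₀(9.8/3.0) = 86.5 − 10.28 = 76.22 dB SPL.
woodworking router: 90.7 − 20·log₁₀(25.3/2.1) = 90.7 − 21.62 = 69.08 dB SPL.
Σ 10^(L/10) = 4.995e+07 → L_total = 10·log₁₀(4.995e+07) = 76.99 dB SPL.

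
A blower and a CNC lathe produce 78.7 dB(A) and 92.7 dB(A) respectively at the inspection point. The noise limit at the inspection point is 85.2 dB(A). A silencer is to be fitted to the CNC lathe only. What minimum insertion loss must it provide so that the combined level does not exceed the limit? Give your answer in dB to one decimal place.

8.6 dB

Fixed contribution from the other source: Σ 10^(L/10) = 10^(78.7/10) = 7.413e+07 (78.70 dB(A)).
To meet 85.2 dB(A) overall, the treated CNC lathe may contribute at most 10^(85.2/10) − 7.413e+07 = 2.570e+08, i.e. 84.10 dB(A).
Required insertion loss = 92.7 − 84.10 = 8.60 dB.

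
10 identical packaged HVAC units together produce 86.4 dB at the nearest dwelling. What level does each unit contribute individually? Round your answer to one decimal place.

76.4 dB

Dividing the total intensity by 10 lowers the level by 10·log₁₀ 10 = 10.000 dB: L₁ = 86.4 − 10.000.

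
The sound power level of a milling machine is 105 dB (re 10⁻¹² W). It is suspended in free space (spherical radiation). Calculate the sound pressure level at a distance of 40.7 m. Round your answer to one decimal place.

61.8 dB

Free-field spherical radiation: L_p = L_w − 10·log₁₀(4π·r²), r = 40.7 m.
4π·r² = 2.082e+04 m², 10·log₁₀ of that is 43.184 dB.
L_p = 105 − 43.184 = 61.82 dB.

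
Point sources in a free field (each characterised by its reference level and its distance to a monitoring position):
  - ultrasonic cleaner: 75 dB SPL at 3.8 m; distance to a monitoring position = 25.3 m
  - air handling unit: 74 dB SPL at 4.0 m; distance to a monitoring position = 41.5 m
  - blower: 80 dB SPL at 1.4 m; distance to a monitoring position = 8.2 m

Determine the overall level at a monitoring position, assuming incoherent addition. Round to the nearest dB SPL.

66 dB SPL

First find each source's level at the receiver (point-source: −20·log₁₀(r/r_ref)), then combine on an intensity basis.
ultrasonic cleaner: 75 − 20·log₁₀(25.3/3.8) = 75 − 16.47 = 58.53 dB SPL.
air handling unit: 74 − 20·log₁₀(41.5/4.0) = 74 − 20.32 = 53.68 dB SPL.
blower: 80 − 20·log₁₀(8.2/1.4) = 80 − 15.35 = 64.65 dB SPL.
Σ 10^(L/10) = 3.862e+06 → L_total = 10·log₁₀(3.862e+06) = 65.87 dB SPL.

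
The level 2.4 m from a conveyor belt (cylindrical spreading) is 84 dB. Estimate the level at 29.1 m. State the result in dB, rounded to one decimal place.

73.2 dB

Cylindrical spreading from a line source gives a 10·log₁₀(r₂/r₁) drop.
L₂ = 84 − 10·log₁₀(29.1/2.4) = 84 − 10.837 = 73.16 dB.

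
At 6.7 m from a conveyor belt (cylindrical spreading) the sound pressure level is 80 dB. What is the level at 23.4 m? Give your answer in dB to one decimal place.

Cylindrical spreading from a line source gives a 10·log₁₀(r₂/r₁) drop.
L₂ = 80 − 10·log₁₀(23.4/6.7) = 80 − 5.431 = 74.57 dB.

74.6 dB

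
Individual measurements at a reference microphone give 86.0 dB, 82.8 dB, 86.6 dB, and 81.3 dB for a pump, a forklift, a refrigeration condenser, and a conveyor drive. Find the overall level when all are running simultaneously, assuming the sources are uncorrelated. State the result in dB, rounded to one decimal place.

For uncorrelated sources the intensities add, so convert each level to linear form, sum, and take 10·log₁₀ of the total.
Σ 10^(L/10) = 10^(86.0/10) + 10^(82.8/10) + 10^(86.6/10) + 10^(81.3/10) = 1.181e+09.
L_total = 10·log₁₀(1.181e+09) = 90.72 dB.

90.7 dB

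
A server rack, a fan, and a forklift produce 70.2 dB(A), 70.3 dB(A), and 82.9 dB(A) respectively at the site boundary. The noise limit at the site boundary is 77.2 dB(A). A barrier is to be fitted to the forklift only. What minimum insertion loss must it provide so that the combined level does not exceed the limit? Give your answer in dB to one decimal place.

7.9 dB

Everything except the forklift sums to 10^(70.2/10) + 10^(70.3/10) = 2.119e+07 in linear terms, 73.26 dB(A).
To meet 77.2 dB(A) overall, the treated forklift may contribute at most 10^(77.2/10) − 2.119e+07 = 3.129e+07, i.e. 74.95 dB(A).
Required insertion loss = 82.9 − 74.95 = 7.95 dB.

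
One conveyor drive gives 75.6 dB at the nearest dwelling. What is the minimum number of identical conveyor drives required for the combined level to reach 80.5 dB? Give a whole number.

4

N identical sources give L₁ + 10·log₁₀ N, so require 10·log₁₀ N ≥ 80.5 − 75.6 = 4.9 dB.
N ≥ 10^(4.9/10) = 3.090, so N = 4.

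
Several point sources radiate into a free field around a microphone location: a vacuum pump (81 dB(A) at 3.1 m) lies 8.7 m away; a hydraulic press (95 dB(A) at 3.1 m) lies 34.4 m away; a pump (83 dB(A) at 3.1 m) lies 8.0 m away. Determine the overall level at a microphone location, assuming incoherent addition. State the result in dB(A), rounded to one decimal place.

78.6 dB(A)

Propagate each source to the receiver with L = L_ref − 20·log₁₀(r/r_ref), then add intensities.
vacuum pump: 81 − 20·log₁₀(8.7/3.1) = 81 − 8.96 = 72.04 dB(A).
hydraulic press: 95 − 20·log₁₀(34.4/3.1) = 95 − 20.90 = 74.10 dB(A).
pump: 83 − 20·log₁₀(8.0/3.1) = 83 − 8.23 = 74.77 dB(A).
Σ 10^(L/10) = 7.162e+07 → L_total = 10·log₁₀(7.162e+07) = 78.55 dB(A).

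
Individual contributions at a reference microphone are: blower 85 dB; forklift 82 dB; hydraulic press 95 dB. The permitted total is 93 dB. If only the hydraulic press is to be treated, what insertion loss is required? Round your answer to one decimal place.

Fixed contribution from the other sources: Σ 10^(L/10) = 10^(85/10) + 10^(82/10) = 4.747e+08 (86.76 dB).
To meet 93 dB overall, the treated hydraulic press may contribute at most 10^(93/10) − 4.747e+08 = 1.521e+09, i.e. 91.82 dB.
Required insertion loss = 95 − 91.82 = 3.18 dB.

3.2 dB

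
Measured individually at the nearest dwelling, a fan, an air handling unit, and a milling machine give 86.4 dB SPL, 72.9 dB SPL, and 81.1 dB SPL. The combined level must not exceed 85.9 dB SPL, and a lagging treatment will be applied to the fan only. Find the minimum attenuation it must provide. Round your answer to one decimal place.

The untreated sources together contribute 10^(72.9/10) + 10^(81.1/10) = 1.483e+08, i.e. 81.71 dB SPL.
To meet 85.9 dB SPL overall, the treated fan may contribute at most 10^(85.9/10) − 1.483e+08 = 2.407e+08, i.e. 83.82 dB SPL.
Required insertion loss = 86.4 − 83.82 = 2.58 dB.

2.6 dB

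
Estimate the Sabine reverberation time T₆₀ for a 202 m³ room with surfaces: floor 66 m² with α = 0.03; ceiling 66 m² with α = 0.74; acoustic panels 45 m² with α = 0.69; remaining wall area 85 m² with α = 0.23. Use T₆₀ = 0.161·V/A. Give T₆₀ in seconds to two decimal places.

0.32 s

A = Σ Sᵢαᵢ = 66·0.03 + 66·0.74 + 45·0.69 + 85·0.23 = 101.42 m².
T₆₀ = 0.161·V/A = 0.161·202/101.42 = 0.321 s.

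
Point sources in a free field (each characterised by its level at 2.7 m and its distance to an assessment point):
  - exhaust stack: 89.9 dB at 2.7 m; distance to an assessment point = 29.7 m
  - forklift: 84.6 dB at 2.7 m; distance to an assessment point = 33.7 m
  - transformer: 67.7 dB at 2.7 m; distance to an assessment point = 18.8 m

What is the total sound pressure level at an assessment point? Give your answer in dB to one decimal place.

First find each source's level at the receiver (point-source: −20·log₁₀(r/r_ref)), then combine on an intensity basis.
exhaust stack: 89.9 − 20·log₁₀(29.7/2.7) = 89.9 − 20.83 = 69.07 dB.
forklift: 84.6 − 20·log₁₀(33.7/2.7) = 84.6 − 21.93 = 62.67 dB.
transformer: 67.7 − 20·log₁₀(18.8/2.7) = 67.7 − 16.86 = 50.84 dB.
Σ 10^(L/10) = 1.005e+07 → L_total = 10·log₁₀(1.005e+07) = 70.02 dB.

70.0 dB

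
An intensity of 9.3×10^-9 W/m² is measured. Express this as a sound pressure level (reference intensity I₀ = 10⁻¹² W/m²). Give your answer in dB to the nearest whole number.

I/I₀ = 9.3×10^-9/10⁻¹² = 9.3×10^3, and L = 10·log₁₀(I/I₀).
L = 10·(0.9685 + 3) = 39.68 dB.

40 dB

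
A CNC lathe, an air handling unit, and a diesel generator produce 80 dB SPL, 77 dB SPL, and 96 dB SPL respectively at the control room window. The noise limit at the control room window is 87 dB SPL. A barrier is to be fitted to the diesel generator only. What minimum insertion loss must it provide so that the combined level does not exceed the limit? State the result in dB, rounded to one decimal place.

Everything except the diesel generator sums to 10^(80/10) + 10^(77/10) = 1.501e+08 in linear terms, 81.76 dB SPL.
The limit corresponds to 10^(87/10) = 5.012e+08; subtracting the fixed part leaves 3.511e+08 for the diesel generator, i.e. 85.45 dB SPL.
Required insertion loss = 96 − 85.45 = 10.55 dB.

10.5 dB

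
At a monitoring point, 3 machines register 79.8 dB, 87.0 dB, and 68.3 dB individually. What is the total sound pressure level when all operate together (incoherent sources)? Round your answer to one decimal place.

Incoherent sources combine by intensity addition: L_total = 10·log₁₀(Σ 10^(L_i/10)).
Σ 10^(L/10) = 10^(79.8/10) + 10^(87.0/10) + 10^(68.3/10) = 6.034e+08.
L_total = 10·log₁₀(6.034e+08) = 87.81 dB.

87.8 dB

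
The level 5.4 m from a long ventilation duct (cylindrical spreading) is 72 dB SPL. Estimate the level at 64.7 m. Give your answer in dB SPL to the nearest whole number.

For a line source, L₂ = L₁ − 10·log₁₀(r₂/r₁).
L₂ = 72 − 10·log₁₀(64.7/5.4) = 72 − 10.785 = 61.21 dB SPL.

61 dB SPL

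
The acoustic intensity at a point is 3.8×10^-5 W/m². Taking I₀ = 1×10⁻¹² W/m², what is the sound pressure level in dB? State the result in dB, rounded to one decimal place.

75.8 dB

L = 10·log₁₀(I/I₀) = 10·log₁₀(3.8×10^-5/10⁻¹²) = 10·log₁₀(3.8×10^7).
L = 10·(0.5798 + 7) = 75.80 dB.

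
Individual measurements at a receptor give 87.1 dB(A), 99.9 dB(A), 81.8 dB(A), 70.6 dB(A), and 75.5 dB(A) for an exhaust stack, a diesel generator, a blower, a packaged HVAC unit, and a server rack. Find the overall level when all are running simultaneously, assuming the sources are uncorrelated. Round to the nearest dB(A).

100 dB(A)

For uncorrelated sources the intensities add, so convert each level to linear form, sum, and take 10·log₁₀ of the total.
Σ 10^(L/10) = 10^(87.1/10) + 10^(99.9/10) + 10^(81.8/10) + 10^(70.6/10) + 10^(75.5/10) = 1.048e+10.
L_total = 10·log₁₀(1.048e+10) = 100.21 dB(A).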